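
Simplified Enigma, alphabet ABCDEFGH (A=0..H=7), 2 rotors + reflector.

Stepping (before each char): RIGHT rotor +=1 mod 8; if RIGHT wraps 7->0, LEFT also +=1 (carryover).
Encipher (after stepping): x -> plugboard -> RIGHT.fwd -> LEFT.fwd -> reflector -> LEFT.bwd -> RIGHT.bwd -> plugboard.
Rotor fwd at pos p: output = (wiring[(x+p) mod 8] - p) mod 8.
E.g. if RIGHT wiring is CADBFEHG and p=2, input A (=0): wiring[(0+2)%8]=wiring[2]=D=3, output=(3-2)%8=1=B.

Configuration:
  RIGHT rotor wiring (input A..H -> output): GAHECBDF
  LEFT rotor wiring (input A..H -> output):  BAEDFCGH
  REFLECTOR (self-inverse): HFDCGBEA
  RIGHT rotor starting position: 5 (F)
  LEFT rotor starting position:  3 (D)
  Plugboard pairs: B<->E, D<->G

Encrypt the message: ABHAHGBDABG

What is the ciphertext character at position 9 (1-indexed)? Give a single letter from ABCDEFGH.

Char 1 ('A'): step: R->6, L=3; A->plug->A->R->F->L->G->refl->E->L'->E->R'->G->plug->D
Char 2 ('B'): step: R->7, L=3; B->plug->E->R->F->L->G->refl->E->L'->E->R'->H->plug->H
Char 3 ('H'): step: R->0, L->4 (L advanced); H->plug->H->R->F->L->E->refl->G->L'->B->R'->F->plug->F
Char 4 ('A'): step: R->1, L=4; A->plug->A->R->H->L->H->refl->A->L'->G->R'->B->plug->E
Char 5 ('H'): step: R->2, L=4; H->plug->H->R->G->L->A->refl->H->L'->H->R'->D->plug->G
Char 6 ('G'): step: R->3, L=4; G->plug->D->R->A->L->B->refl->F->L'->E->R'->H->plug->H
Char 7 ('B'): step: R->4, L=4; B->plug->E->R->C->L->C->refl->D->L'->D->R'->G->plug->D
Char 8 ('D'): step: R->5, L=4; D->plug->G->R->H->L->H->refl->A->L'->G->R'->B->plug->E
Char 9 ('A'): step: R->6, L=4; A->plug->A->R->F->L->E->refl->G->L'->B->R'->E->plug->B

B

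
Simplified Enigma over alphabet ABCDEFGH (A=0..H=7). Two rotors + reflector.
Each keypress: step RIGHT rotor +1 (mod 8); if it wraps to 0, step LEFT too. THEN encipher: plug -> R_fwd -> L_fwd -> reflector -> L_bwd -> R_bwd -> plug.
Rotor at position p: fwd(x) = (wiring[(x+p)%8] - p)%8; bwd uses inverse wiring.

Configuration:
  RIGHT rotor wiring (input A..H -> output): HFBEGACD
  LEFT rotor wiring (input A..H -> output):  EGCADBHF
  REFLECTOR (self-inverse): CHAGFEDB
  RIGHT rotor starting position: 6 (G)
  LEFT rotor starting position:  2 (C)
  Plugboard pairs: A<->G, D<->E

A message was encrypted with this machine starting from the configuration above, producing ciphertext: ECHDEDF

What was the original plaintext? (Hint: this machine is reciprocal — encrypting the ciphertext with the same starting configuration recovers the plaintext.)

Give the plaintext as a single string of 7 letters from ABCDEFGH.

Char 1 ('E'): step: R->7, L=2; E->plug->D->R->C->L->B->refl->H->L'->D->R'->H->plug->H
Char 2 ('C'): step: R->0, L->3 (L advanced); C->plug->C->R->B->L->A->refl->C->L'->E->R'->D->plug->E
Char 3 ('H'): step: R->1, L=3; H->plug->H->R->G->L->D->refl->G->L'->C->R'->G->plug->A
Char 4 ('D'): step: R->2, L=3; D->plug->E->R->A->L->F->refl->E->L'->D->R'->H->plug->H
Char 5 ('E'): step: R->3, L=3; E->plug->D->R->H->L->H->refl->B->L'->F->R'->C->plug->C
Char 6 ('D'): step: R->4, L=3; D->plug->E->R->D->L->E->refl->F->L'->A->R'->H->plug->H
Char 7 ('F'): step: R->5, L=3; F->plug->F->R->E->L->C->refl->A->L'->B->R'->H->plug->H

Answer: HEAHCHH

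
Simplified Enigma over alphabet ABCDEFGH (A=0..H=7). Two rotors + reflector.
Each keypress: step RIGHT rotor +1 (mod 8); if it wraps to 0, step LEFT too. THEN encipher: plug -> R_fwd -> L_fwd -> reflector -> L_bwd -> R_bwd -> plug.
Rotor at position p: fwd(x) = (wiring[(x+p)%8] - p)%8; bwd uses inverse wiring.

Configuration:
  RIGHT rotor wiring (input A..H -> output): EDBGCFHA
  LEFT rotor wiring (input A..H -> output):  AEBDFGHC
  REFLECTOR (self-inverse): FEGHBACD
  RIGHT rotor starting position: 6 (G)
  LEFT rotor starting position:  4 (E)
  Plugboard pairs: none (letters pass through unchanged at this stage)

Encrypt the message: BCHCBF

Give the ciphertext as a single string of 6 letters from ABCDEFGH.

Char 1 ('B'): step: R->7, L=4; B->plug->B->R->F->L->A->refl->F->L'->G->R'->G->plug->G
Char 2 ('C'): step: R->0, L->5 (L advanced); C->plug->C->R->B->L->C->refl->G->L'->G->R'->D->plug->D
Char 3 ('H'): step: R->1, L=5; H->plug->H->R->D->L->D->refl->H->L'->E->R'->E->plug->E
Char 4 ('C'): step: R->2, L=5; C->plug->C->R->A->L->B->refl->E->L'->F->R'->E->plug->E
Char 5 ('B'): step: R->3, L=5; B->plug->B->R->H->L->A->refl->F->L'->C->R'->C->plug->C
Char 6 ('F'): step: R->4, L=5; F->plug->F->R->H->L->A->refl->F->L'->C->R'->H->plug->H

Answer: GDEECH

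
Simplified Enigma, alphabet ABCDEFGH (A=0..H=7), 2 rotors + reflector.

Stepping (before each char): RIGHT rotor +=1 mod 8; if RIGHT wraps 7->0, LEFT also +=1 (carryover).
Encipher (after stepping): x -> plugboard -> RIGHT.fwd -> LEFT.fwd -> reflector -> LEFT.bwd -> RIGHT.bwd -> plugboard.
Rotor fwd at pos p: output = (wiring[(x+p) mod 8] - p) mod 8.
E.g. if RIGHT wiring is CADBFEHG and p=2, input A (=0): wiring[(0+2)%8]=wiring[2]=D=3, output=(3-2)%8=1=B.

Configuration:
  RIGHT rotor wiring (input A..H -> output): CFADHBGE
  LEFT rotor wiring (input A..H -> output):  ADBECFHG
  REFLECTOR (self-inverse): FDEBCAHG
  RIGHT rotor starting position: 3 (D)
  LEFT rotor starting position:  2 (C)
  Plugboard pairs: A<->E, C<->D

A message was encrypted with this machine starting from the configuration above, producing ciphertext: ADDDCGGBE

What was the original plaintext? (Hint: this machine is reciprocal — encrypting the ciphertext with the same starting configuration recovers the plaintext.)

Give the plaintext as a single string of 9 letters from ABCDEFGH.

Char 1 ('A'): step: R->4, L=2; A->plug->E->R->G->L->G->refl->H->L'->A->R'->D->plug->C
Char 2 ('D'): step: R->5, L=2; D->plug->C->R->H->L->B->refl->D->L'->D->R'->F->plug->F
Char 3 ('D'): step: R->6, L=2; D->plug->C->R->E->L->F->refl->A->L'->C->R'->E->plug->A
Char 4 ('D'): step: R->7, L=2; D->plug->C->R->G->L->G->refl->H->L'->A->R'->F->plug->F
Char 5 ('C'): step: R->0, L->3 (L advanced); C->plug->D->R->D->L->E->refl->C->L'->C->R'->A->plug->E
Char 6 ('G'): step: R->1, L=3; G->plug->G->R->D->L->E->refl->C->L'->C->R'->C->plug->D
Char 7 ('G'): step: R->2, L=3; G->plug->G->R->A->L->B->refl->D->L'->E->R'->E->plug->A
Char 8 ('B'): step: R->3, L=3; B->plug->B->R->E->L->D->refl->B->L'->A->R'->A->plug->E
Char 9 ('E'): step: R->4, L=3; E->plug->A->R->D->L->E->refl->C->L'->C->R'->C->plug->D

Answer: CFAFEDAED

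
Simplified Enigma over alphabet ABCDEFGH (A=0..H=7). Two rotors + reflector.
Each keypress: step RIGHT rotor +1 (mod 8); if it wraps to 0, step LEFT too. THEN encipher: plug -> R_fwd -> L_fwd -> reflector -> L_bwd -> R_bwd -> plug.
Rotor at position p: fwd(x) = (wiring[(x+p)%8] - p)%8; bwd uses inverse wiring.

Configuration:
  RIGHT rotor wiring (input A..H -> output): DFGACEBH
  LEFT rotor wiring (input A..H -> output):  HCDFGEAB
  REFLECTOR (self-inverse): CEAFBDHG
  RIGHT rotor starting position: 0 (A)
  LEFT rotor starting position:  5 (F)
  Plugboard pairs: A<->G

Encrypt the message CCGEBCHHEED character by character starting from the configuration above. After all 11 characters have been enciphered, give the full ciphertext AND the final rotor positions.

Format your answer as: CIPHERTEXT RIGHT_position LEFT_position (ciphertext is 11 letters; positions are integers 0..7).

Answer: HFFAFEDBHFF 3 6

Derivation:
Char 1 ('C'): step: R->1, L=5; C->plug->C->R->H->L->B->refl->E->L'->C->R'->H->plug->H
Char 2 ('C'): step: R->2, L=5; C->plug->C->R->A->L->H->refl->G->L'->F->R'->F->plug->F
Char 3 ('G'): step: R->3, L=5; G->plug->A->R->F->L->G->refl->H->L'->A->R'->F->plug->F
Char 4 ('E'): step: R->4, L=5; E->plug->E->R->H->L->B->refl->E->L'->C->R'->G->plug->A
Char 5 ('B'): step: R->5, L=5; B->plug->B->R->E->L->F->refl->D->L'->B->R'->F->plug->F
Char 6 ('C'): step: R->6, L=5; C->plug->C->R->F->L->G->refl->H->L'->A->R'->E->plug->E
Char 7 ('H'): step: R->7, L=5; H->plug->H->R->C->L->E->refl->B->L'->H->R'->D->plug->D
Char 8 ('H'): step: R->0, L->6 (L advanced); H->plug->H->R->H->L->G->refl->H->L'->F->R'->B->plug->B
Char 9 ('E'): step: R->1, L=6; E->plug->E->R->D->L->E->refl->B->L'->C->R'->H->plug->H
Char 10 ('E'): step: R->2, L=6; E->plug->E->R->H->L->G->refl->H->L'->F->R'->F->plug->F
Char 11 ('D'): step: R->3, L=6; D->plug->D->R->G->L->A->refl->C->L'->A->R'->F->plug->F
Final: ciphertext=HFFAFEDBHFF, RIGHT=3, LEFT=6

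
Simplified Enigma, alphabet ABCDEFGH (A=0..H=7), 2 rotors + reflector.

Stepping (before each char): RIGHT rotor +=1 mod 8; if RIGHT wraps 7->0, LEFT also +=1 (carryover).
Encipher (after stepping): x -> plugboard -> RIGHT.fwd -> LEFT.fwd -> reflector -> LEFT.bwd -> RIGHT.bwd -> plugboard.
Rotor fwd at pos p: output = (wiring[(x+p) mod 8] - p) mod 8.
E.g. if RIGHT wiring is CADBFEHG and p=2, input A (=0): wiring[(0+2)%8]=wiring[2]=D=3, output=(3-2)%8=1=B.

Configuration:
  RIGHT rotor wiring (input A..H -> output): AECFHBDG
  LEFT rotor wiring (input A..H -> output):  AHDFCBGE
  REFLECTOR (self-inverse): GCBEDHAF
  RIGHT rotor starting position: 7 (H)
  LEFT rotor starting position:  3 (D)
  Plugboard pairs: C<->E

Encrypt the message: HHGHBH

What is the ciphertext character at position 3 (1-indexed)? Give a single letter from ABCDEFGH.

Char 1 ('H'): step: R->0, L->4 (L advanced); H->plug->H->R->G->L->H->refl->F->L'->B->R'->F->plug->F
Char 2 ('H'): step: R->1, L=4; H->plug->H->R->H->L->B->refl->C->L'->C->R'->F->plug->F
Char 3 ('G'): step: R->2, L=4; G->plug->G->R->G->L->H->refl->F->L'->B->R'->E->plug->C

C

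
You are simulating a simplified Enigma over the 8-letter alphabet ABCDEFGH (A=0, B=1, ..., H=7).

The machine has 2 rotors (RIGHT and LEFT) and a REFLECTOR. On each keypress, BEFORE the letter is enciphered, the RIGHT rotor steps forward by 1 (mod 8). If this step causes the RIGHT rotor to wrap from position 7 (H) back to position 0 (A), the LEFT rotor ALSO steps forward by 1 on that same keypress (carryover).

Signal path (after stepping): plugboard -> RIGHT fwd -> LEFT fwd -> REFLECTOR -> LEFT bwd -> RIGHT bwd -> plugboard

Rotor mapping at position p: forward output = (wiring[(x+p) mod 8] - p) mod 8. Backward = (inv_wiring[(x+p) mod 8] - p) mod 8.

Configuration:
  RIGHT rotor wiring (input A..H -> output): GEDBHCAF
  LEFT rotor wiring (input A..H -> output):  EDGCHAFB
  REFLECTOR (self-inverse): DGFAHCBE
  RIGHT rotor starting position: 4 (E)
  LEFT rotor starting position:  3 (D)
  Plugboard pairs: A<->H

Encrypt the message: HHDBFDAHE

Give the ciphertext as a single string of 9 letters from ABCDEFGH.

Char 1 ('H'): step: R->5, L=3; H->plug->A->R->F->L->B->refl->G->L'->E->R'->G->plug->G
Char 2 ('H'): step: R->6, L=3; H->plug->A->R->C->L->F->refl->C->L'->D->R'->F->plug->F
Char 3 ('D'): step: R->7, L=3; D->plug->D->R->E->L->G->refl->B->L'->F->R'->C->plug->C
Char 4 ('B'): step: R->0, L->4 (L advanced); B->plug->B->R->E->L->A->refl->D->L'->A->R'->G->plug->G
Char 5 ('F'): step: R->1, L=4; F->plug->F->R->H->L->G->refl->B->L'->C->R'->B->plug->B
Char 6 ('D'): step: R->2, L=4; D->plug->D->R->A->L->D->refl->A->L'->E->R'->G->plug->G
Char 7 ('A'): step: R->3, L=4; A->plug->H->R->A->L->D->refl->A->L'->E->R'->B->plug->B
Char 8 ('H'): step: R->4, L=4; H->plug->A->R->D->L->F->refl->C->L'->G->R'->B->plug->B
Char 9 ('E'): step: R->5, L=4; E->plug->E->R->H->L->G->refl->B->L'->C->R'->H->plug->A

Answer: GFCGBGBBA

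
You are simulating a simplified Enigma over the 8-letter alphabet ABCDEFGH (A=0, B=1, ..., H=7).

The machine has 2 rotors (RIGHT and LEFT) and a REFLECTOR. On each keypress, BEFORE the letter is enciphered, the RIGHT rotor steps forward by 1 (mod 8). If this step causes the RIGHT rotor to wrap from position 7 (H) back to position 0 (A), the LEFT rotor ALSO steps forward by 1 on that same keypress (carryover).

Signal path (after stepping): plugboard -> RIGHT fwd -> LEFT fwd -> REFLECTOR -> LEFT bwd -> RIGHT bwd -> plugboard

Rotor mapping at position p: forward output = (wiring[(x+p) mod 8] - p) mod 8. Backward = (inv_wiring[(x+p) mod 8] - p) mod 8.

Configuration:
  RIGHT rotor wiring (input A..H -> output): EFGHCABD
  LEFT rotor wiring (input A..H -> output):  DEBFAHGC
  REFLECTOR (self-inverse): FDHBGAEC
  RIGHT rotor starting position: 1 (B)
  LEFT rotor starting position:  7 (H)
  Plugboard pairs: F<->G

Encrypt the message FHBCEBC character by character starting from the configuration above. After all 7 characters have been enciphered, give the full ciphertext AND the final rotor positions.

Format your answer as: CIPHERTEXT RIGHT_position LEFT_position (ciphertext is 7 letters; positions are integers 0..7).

Char 1 ('F'): step: R->2, L=7; F->plug->G->R->C->L->F->refl->A->L'->G->R'->D->plug->D
Char 2 ('H'): step: R->3, L=7; H->plug->H->R->D->L->C->refl->H->L'->H->R'->B->plug->B
Char 3 ('B'): step: R->4, L=7; B->plug->B->R->E->L->G->refl->E->L'->B->R'->F->plug->G
Char 4 ('C'): step: R->5, L=7; C->plug->C->R->G->L->A->refl->F->L'->C->R'->G->plug->F
Char 5 ('E'): step: R->6, L=7; E->plug->E->R->A->L->D->refl->B->L'->F->R'->B->plug->B
Char 6 ('B'): step: R->7, L=7; B->plug->B->R->F->L->B->refl->D->L'->A->R'->E->plug->E
Char 7 ('C'): step: R->0, L->0 (L advanced); C->plug->C->R->G->L->G->refl->E->L'->B->R'->G->plug->F
Final: ciphertext=DBGFBEF, RIGHT=0, LEFT=0

Answer: DBGFBEF 0 0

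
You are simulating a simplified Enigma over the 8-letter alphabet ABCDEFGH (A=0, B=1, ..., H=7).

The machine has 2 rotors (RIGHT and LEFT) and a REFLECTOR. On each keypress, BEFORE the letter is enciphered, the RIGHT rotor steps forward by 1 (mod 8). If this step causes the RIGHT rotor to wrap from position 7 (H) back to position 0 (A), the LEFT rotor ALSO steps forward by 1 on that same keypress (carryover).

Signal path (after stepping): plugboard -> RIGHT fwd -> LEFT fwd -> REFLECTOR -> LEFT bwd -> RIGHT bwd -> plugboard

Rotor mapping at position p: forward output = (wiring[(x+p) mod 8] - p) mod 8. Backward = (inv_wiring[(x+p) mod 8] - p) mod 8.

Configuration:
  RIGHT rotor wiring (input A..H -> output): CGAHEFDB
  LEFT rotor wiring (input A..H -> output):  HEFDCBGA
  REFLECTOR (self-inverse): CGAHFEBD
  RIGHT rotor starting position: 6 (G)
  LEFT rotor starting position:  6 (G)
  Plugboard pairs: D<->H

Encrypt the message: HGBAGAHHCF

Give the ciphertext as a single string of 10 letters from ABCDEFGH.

Char 1 ('H'): step: R->7, L=6; H->plug->D->R->B->L->C->refl->A->L'->A->R'->E->plug->E
Char 2 ('G'): step: R->0, L->7 (L advanced); G->plug->G->R->D->L->G->refl->B->L'->A->R'->C->plug->C
Char 3 ('B'): step: R->1, L=7; B->plug->B->R->H->L->H->refl->D->L'->F->R'->A->plug->A
Char 4 ('A'): step: R->2, L=7; A->plug->A->R->G->L->C->refl->A->L'->B->R'->E->plug->E
Char 5 ('G'): step: R->3, L=7; G->plug->G->R->D->L->G->refl->B->L'->A->R'->D->plug->H
Char 6 ('A'): step: R->4, L=7; A->plug->A->R->A->L->B->refl->G->L'->D->R'->H->plug->D
Char 7 ('H'): step: R->5, L=7; H->plug->D->R->F->L->D->refl->H->L'->H->R'->H->plug->D
Char 8 ('H'): step: R->6, L=7; H->plug->D->R->A->L->B->refl->G->L'->D->R'->B->plug->B
Char 9 ('C'): step: R->7, L=7; C->plug->C->R->H->L->H->refl->D->L'->F->R'->F->plug->F
Char 10 ('F'): step: R->0, L->0 (L advanced); F->plug->F->R->F->L->B->refl->G->L'->G->R'->B->plug->B

Answer: ECAEHDDBFB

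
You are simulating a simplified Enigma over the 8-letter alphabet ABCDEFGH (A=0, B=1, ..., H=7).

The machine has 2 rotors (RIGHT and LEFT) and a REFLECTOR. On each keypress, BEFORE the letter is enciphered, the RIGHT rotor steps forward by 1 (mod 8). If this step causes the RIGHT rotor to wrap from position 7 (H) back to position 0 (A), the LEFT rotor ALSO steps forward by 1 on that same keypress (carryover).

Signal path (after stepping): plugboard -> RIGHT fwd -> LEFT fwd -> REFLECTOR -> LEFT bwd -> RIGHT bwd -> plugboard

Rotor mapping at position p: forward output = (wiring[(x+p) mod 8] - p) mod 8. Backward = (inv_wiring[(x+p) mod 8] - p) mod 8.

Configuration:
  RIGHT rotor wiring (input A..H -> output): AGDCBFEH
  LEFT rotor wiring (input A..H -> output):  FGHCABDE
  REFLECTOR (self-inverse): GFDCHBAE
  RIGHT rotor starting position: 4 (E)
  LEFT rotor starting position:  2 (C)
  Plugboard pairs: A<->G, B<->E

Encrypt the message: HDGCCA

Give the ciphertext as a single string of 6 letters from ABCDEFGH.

Char 1 ('H'): step: R->5, L=2; H->plug->H->R->E->L->B->refl->F->L'->A->R'->A->plug->G
Char 2 ('D'): step: R->6, L=2; D->plug->D->R->A->L->F->refl->B->L'->E->R'->F->plug->F
Char 3 ('G'): step: R->7, L=2; G->plug->A->R->A->L->F->refl->B->L'->E->R'->D->plug->D
Char 4 ('C'): step: R->0, L->3 (L advanced); C->plug->C->R->D->L->A->refl->G->L'->C->R'->D->plug->D
Char 5 ('C'): step: R->1, L=3; C->plug->C->R->B->L->F->refl->B->L'->E->R'->E->plug->B
Char 6 ('A'): step: R->2, L=3; A->plug->G->R->G->L->D->refl->C->L'->F->R'->F->plug->F

Answer: GFDDBF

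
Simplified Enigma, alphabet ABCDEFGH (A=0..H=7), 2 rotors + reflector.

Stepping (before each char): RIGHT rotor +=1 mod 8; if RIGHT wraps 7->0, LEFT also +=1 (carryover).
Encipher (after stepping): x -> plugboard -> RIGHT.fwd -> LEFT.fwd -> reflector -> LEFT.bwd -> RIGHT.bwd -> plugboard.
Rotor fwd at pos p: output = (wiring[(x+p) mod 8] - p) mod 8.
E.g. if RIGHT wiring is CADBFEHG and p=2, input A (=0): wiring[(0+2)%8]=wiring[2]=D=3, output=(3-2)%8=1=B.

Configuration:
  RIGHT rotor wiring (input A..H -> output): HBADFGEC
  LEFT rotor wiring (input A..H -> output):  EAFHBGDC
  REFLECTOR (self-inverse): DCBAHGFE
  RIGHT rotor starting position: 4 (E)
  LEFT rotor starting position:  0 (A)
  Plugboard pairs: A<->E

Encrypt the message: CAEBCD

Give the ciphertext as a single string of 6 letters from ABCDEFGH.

Answer: DFBCDA

Derivation:
Char 1 ('C'): step: R->5, L=0; C->plug->C->R->F->L->G->refl->F->L'->C->R'->D->plug->D
Char 2 ('A'): step: R->6, L=0; A->plug->E->R->C->L->F->refl->G->L'->F->R'->F->plug->F
Char 3 ('E'): step: R->7, L=0; E->plug->A->R->D->L->H->refl->E->L'->A->R'->B->plug->B
Char 4 ('B'): step: R->0, L->1 (L advanced); B->plug->B->R->B->L->E->refl->H->L'->A->R'->C->plug->C
Char 5 ('C'): step: R->1, L=1; C->plug->C->R->C->L->G->refl->F->L'->E->R'->D->plug->D
Char 6 ('D'): step: R->2, L=1; D->plug->D->R->E->L->F->refl->G->L'->C->R'->E->plug->A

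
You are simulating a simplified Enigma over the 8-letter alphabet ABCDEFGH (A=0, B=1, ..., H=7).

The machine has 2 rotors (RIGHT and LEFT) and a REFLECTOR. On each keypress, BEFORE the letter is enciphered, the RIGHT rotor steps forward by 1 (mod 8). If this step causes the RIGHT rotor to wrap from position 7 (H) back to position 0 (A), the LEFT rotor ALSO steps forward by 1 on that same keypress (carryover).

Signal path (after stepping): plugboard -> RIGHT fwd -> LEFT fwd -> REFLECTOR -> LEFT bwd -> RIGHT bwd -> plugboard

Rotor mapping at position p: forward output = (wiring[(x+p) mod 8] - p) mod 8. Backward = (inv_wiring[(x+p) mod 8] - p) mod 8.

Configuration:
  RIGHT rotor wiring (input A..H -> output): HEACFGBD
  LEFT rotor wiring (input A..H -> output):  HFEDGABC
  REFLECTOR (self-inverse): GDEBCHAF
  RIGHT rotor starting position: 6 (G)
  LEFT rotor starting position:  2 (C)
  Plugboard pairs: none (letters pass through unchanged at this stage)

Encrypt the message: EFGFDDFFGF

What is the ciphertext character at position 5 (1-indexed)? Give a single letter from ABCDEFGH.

Char 1 ('E'): step: R->7, L=2; E->plug->E->R->D->L->G->refl->A->L'->F->R'->C->plug->C
Char 2 ('F'): step: R->0, L->3 (L advanced); F->plug->F->R->G->L->C->refl->E->L'->F->R'->E->plug->E
Char 3 ('G'): step: R->1, L=3; G->plug->G->R->C->L->F->refl->H->L'->E->R'->D->plug->D
Char 4 ('F'): step: R->2, L=3; F->plug->F->R->B->L->D->refl->B->L'->H->R'->E->plug->E
Char 5 ('D'): step: R->3, L=3; D->plug->D->R->G->L->C->refl->E->L'->F->R'->H->plug->H

H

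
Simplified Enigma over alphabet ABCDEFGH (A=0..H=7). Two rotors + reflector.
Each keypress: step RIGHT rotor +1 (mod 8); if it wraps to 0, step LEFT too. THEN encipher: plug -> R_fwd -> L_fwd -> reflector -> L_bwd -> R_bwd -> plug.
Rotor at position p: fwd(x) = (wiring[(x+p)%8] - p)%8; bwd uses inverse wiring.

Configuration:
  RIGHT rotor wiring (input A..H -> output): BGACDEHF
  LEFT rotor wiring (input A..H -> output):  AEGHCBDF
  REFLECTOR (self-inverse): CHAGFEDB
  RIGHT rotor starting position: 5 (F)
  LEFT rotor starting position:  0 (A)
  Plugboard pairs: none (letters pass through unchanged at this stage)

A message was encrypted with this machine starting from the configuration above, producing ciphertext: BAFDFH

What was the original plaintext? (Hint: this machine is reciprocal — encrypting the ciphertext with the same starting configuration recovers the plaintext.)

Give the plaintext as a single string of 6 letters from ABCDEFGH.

Answer: ABHHGD

Derivation:
Char 1 ('B'): step: R->6, L=0; B->plug->B->R->H->L->F->refl->E->L'->B->R'->A->plug->A
Char 2 ('A'): step: R->7, L=0; A->plug->A->R->G->L->D->refl->G->L'->C->R'->B->plug->B
Char 3 ('F'): step: R->0, L->1 (L advanced); F->plug->F->R->E->L->A->refl->C->L'->F->R'->H->plug->H
Char 4 ('D'): step: R->1, L=1; D->plug->D->R->C->L->G->refl->D->L'->A->R'->H->plug->H
Char 5 ('F'): step: R->2, L=1; F->plug->F->R->D->L->B->refl->H->L'->H->R'->G->plug->G
Char 6 ('H'): step: R->3, L=1; H->plug->H->R->F->L->C->refl->A->L'->E->R'->D->plug->D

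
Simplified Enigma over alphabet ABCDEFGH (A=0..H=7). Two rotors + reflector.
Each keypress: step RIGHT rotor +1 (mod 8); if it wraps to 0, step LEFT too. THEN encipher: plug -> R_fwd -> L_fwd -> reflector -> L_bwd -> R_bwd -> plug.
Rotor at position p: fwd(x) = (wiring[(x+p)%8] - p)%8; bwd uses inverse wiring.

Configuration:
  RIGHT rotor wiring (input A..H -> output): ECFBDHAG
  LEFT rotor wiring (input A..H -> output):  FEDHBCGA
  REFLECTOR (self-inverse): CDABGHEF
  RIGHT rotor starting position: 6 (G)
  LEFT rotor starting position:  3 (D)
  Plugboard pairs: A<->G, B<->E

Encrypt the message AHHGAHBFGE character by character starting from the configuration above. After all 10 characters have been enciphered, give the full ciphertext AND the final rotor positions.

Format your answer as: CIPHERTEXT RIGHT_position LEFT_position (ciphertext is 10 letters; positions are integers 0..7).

Answer: HAGCCDGHFD 0 5

Derivation:
Char 1 ('A'): step: R->7, L=3; A->plug->G->R->A->L->E->refl->G->L'->B->R'->H->plug->H
Char 2 ('H'): step: R->0, L->4 (L advanced); H->plug->H->R->G->L->H->refl->F->L'->A->R'->G->plug->A
Char 3 ('H'): step: R->1, L=4; H->plug->H->R->D->L->E->refl->G->L'->B->R'->A->plug->G
Char 4 ('G'): step: R->2, L=4; G->plug->A->R->D->L->E->refl->G->L'->B->R'->C->plug->C
Char 5 ('A'): step: R->3, L=4; A->plug->G->R->H->L->D->refl->B->L'->E->R'->C->plug->C
Char 6 ('H'): step: R->4, L=4; H->plug->H->R->F->L->A->refl->C->L'->C->R'->D->plug->D
Char 7 ('B'): step: R->5, L=4; B->plug->E->R->F->L->A->refl->C->L'->C->R'->A->plug->G
Char 8 ('F'): step: R->6, L=4; F->plug->F->R->D->L->E->refl->G->L'->B->R'->H->plug->H
Char 9 ('G'): step: R->7, L=4; G->plug->A->R->H->L->D->refl->B->L'->E->R'->F->plug->F
Char 10 ('E'): step: R->0, L->5 (L advanced); E->plug->B->R->C->L->D->refl->B->L'->B->R'->D->plug->D
Final: ciphertext=HAGCCDGHFD, RIGHT=0, LEFT=5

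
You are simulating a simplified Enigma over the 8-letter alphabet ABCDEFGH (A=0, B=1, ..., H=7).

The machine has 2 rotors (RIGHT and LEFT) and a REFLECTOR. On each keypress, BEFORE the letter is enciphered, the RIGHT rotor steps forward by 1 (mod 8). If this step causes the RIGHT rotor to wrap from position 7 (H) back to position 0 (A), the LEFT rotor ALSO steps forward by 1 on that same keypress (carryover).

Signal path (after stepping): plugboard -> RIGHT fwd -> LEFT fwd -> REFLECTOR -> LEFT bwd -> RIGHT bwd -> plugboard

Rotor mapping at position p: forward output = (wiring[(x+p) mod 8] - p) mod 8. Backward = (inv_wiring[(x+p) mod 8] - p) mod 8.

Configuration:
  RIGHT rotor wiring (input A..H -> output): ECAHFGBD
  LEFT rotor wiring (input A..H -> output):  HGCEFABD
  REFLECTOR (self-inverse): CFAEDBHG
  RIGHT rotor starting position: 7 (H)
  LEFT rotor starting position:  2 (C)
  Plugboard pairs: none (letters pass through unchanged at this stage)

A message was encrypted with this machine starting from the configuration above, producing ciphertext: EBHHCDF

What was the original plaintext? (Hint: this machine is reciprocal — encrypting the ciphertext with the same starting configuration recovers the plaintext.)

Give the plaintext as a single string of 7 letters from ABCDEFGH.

Answer: FHGDFFD

Derivation:
Char 1 ('E'): step: R->0, L->3 (L advanced); E->plug->E->R->F->L->E->refl->D->L'->G->R'->F->plug->F
Char 2 ('B'): step: R->1, L=3; B->plug->B->R->H->L->H->refl->G->L'->D->R'->H->plug->H
Char 3 ('H'): step: R->2, L=3; H->plug->H->R->A->L->B->refl->F->L'->C->R'->G->plug->G
Char 4 ('H'): step: R->3, L=3; H->plug->H->R->F->L->E->refl->D->L'->G->R'->D->plug->D
Char 5 ('C'): step: R->4, L=3; C->plug->C->R->F->L->E->refl->D->L'->G->R'->F->plug->F
Char 6 ('D'): step: R->5, L=3; D->plug->D->R->H->L->H->refl->G->L'->D->R'->F->plug->F
Char 7 ('F'): step: R->6, L=3; F->plug->F->R->B->L->C->refl->A->L'->E->R'->D->plug->D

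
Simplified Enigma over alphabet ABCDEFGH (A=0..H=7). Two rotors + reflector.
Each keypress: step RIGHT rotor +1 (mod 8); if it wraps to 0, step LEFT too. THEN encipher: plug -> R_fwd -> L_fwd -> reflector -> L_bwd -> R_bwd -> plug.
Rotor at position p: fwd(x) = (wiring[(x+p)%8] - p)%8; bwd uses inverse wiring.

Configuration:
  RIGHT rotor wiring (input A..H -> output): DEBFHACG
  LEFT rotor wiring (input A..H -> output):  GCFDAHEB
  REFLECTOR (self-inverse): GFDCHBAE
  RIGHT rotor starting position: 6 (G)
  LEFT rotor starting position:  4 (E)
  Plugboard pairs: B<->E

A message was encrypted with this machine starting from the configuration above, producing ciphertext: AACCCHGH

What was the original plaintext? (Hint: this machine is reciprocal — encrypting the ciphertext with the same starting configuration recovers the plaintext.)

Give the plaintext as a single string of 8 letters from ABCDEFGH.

Answer: FEADHDBG

Derivation:
Char 1 ('A'): step: R->7, L=4; A->plug->A->R->H->L->H->refl->E->L'->A->R'->F->plug->F
Char 2 ('A'): step: R->0, L->5 (L advanced); A->plug->A->R->D->L->B->refl->F->L'->E->R'->B->plug->E
Char 3 ('C'): step: R->1, L=5; C->plug->C->R->E->L->F->refl->B->L'->D->R'->A->plug->A
Char 4 ('C'): step: R->2, L=5; C->plug->C->R->F->L->A->refl->G->L'->G->R'->D->plug->D
Char 5 ('C'): step: R->3, L=5; C->plug->C->R->F->L->A->refl->G->L'->G->R'->H->plug->H
Char 6 ('H'): step: R->4, L=5; H->plug->H->R->B->L->H->refl->E->L'->C->R'->D->plug->D
Char 7 ('G'): step: R->5, L=5; G->plug->G->R->A->L->C->refl->D->L'->H->R'->E->plug->B
Char 8 ('H'): step: R->6, L=5; H->plug->H->R->C->L->E->refl->H->L'->B->R'->G->plug->G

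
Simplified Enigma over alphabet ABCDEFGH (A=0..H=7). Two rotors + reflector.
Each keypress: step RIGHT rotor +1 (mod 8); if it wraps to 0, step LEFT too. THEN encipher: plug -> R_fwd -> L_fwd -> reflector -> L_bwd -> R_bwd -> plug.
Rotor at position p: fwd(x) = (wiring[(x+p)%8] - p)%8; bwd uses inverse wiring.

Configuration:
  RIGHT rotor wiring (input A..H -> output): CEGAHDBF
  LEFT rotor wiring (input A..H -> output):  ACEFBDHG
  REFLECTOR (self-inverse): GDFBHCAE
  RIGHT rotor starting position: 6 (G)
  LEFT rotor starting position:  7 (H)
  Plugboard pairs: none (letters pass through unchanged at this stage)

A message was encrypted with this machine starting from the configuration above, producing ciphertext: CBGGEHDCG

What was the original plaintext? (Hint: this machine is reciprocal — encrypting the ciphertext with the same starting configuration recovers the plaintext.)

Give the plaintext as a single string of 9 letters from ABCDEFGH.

Char 1 ('C'): step: R->7, L=7; C->plug->C->R->F->L->C->refl->F->L'->D->R'->B->plug->B
Char 2 ('B'): step: R->0, L->0 (L advanced); B->plug->B->R->E->L->B->refl->D->L'->F->R'->H->plug->H
Char 3 ('G'): step: R->1, L=0; G->plug->G->R->E->L->B->refl->D->L'->F->R'->B->plug->B
Char 4 ('G'): step: R->2, L=0; G->plug->G->R->A->L->A->refl->G->L'->H->R'->E->plug->E
Char 5 ('E'): step: R->3, L=0; E->plug->E->R->C->L->E->refl->H->L'->G->R'->D->plug->D
Char 6 ('H'): step: R->4, L=0; H->plug->H->R->E->L->B->refl->D->L'->F->R'->C->plug->C
Char 7 ('D'): step: R->5, L=0; D->plug->D->R->F->L->D->refl->B->L'->E->R'->B->plug->B
Char 8 ('C'): step: R->6, L=0; C->plug->C->R->E->L->B->refl->D->L'->F->R'->H->plug->H
Char 9 ('G'): step: R->7, L=0; G->plug->G->R->E->L->B->refl->D->L'->F->R'->C->plug->C

Answer: BHBEDCBHC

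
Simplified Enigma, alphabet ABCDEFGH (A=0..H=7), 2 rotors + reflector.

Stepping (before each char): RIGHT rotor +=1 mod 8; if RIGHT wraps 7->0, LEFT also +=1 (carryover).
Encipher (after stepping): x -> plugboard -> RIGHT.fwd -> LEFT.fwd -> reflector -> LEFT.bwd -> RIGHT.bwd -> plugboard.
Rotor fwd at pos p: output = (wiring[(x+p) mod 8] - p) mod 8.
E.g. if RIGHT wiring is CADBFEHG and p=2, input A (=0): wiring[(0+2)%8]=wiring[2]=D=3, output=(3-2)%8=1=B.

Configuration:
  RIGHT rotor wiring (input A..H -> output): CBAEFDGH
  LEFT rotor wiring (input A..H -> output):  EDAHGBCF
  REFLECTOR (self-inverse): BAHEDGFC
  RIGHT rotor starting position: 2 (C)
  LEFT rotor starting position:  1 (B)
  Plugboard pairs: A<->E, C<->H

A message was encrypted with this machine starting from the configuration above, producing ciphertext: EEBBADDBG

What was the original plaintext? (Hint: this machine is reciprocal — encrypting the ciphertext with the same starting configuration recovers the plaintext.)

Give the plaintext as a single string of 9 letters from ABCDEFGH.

Answer: HCCEGCBFD

Derivation:
Char 1 ('E'): step: R->3, L=1; E->plug->A->R->B->L->H->refl->C->L'->A->R'->C->plug->H
Char 2 ('E'): step: R->4, L=1; E->plug->A->R->B->L->H->refl->C->L'->A->R'->H->plug->C
Char 3 ('B'): step: R->5, L=1; B->plug->B->R->B->L->H->refl->C->L'->A->R'->H->plug->C
Char 4 ('B'): step: R->6, L=1; B->plug->B->R->B->L->H->refl->C->L'->A->R'->A->plug->E
Char 5 ('A'): step: R->7, L=1; A->plug->E->R->F->L->B->refl->A->L'->E->R'->G->plug->G
Char 6 ('D'): step: R->0, L->2 (L advanced); D->plug->D->R->E->L->A->refl->B->L'->H->R'->H->plug->C
Char 7 ('D'): step: R->1, L=2; D->plug->D->R->E->L->A->refl->B->L'->H->R'->B->plug->B
Char 8 ('B'): step: R->2, L=2; B->plug->B->R->C->L->E->refl->D->L'->F->R'->F->plug->F
Char 9 ('G'): step: R->3, L=2; G->plug->G->R->G->L->C->refl->H->L'->D->R'->D->plug->D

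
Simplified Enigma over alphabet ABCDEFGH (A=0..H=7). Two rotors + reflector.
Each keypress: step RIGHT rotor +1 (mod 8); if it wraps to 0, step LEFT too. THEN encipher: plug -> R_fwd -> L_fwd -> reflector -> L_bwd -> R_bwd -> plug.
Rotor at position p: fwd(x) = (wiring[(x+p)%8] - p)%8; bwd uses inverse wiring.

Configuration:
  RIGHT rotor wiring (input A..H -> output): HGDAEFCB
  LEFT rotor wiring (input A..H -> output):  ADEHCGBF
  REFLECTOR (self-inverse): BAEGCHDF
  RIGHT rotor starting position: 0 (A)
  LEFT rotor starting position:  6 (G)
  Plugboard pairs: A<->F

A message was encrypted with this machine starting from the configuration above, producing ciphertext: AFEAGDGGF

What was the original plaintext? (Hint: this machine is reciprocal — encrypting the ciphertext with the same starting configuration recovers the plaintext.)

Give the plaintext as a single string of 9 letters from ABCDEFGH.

Char 1 ('A'): step: R->1, L=6; A->plug->F->R->B->L->H->refl->F->L'->D->R'->D->plug->D
Char 2 ('F'): step: R->2, L=6; F->plug->A->R->B->L->H->refl->F->L'->D->R'->D->plug->D
Char 3 ('E'): step: R->3, L=6; E->plug->E->R->G->L->E->refl->C->L'->C->R'->C->plug->C
Char 4 ('A'): step: R->4, L=6; A->plug->F->R->C->L->C->refl->E->L'->G->R'->C->plug->C
Char 5 ('G'): step: R->5, L=6; G->plug->G->R->D->L->F->refl->H->L'->B->R'->E->plug->E
Char 6 ('D'): step: R->6, L=6; D->plug->D->R->A->L->D->refl->G->L'->E->R'->A->plug->F
Char 7 ('G'): step: R->7, L=6; G->plug->G->R->G->L->E->refl->C->L'->C->R'->A->plug->F
Char 8 ('G'): step: R->0, L->7 (L advanced); G->plug->G->R->C->L->E->refl->C->L'->H->R'->A->plug->F
Char 9 ('F'): step: R->1, L=7; F->plug->A->R->F->L->D->refl->G->L'->A->R'->G->plug->G

Answer: DDCCEFFFG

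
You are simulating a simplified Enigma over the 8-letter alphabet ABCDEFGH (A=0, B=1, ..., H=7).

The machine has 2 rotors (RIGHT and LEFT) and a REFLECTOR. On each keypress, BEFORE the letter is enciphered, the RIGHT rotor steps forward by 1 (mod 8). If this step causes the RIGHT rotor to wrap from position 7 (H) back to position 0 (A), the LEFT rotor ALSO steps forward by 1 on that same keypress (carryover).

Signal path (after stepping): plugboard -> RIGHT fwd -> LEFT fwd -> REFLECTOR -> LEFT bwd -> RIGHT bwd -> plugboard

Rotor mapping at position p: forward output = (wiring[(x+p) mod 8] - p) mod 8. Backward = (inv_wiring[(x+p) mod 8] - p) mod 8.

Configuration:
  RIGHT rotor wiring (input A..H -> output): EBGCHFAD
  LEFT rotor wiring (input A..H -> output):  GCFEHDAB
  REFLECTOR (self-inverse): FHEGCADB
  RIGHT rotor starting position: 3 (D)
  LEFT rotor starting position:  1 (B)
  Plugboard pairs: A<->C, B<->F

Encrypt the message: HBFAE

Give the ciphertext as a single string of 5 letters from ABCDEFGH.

Answer: DEEED

Derivation:
Char 1 ('H'): step: R->4, L=1; H->plug->H->R->G->L->A->refl->F->L'->H->R'->D->plug->D
Char 2 ('B'): step: R->5, L=1; B->plug->F->R->B->L->E->refl->C->L'->E->R'->E->plug->E
Char 3 ('F'): step: R->6, L=1; F->plug->B->R->F->L->H->refl->B->L'->A->R'->E->plug->E
Char 4 ('A'): step: R->7, L=1; A->plug->C->R->C->L->D->refl->G->L'->D->R'->E->plug->E
Char 5 ('E'): step: R->0, L->2 (L advanced); E->plug->E->R->H->L->A->refl->F->L'->C->R'->D->plug->D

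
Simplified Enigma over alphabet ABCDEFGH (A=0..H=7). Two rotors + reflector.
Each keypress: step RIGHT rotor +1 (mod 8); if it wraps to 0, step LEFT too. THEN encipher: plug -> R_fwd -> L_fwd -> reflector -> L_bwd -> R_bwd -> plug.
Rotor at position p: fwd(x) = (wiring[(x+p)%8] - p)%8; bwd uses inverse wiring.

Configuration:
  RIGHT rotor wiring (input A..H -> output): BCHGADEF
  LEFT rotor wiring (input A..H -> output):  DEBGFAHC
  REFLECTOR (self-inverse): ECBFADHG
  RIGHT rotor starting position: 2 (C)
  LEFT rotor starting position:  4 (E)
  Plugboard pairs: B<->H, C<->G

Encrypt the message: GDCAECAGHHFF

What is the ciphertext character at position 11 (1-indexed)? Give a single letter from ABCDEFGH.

Char 1 ('G'): step: R->3, L=4; G->plug->C->R->A->L->B->refl->C->L'->H->R'->G->plug->C
Char 2 ('D'): step: R->4, L=4; D->plug->D->R->B->L->E->refl->A->L'->F->R'->E->plug->E
Char 3 ('C'): step: R->5, L=4; C->plug->G->R->B->L->E->refl->A->L'->F->R'->E->plug->E
Char 4 ('A'): step: R->6, L=4; A->plug->A->R->G->L->F->refl->D->L'->C->R'->G->plug->C
Char 5 ('E'): step: R->7, L=4; E->plug->E->R->H->L->C->refl->B->L'->A->R'->D->plug->D
Char 6 ('C'): step: R->0, L->5 (L advanced); C->plug->G->R->E->L->H->refl->G->L'->D->R'->F->plug->F
Char 7 ('A'): step: R->1, L=5; A->plug->A->R->B->L->C->refl->B->L'->G->R'->B->plug->H
Char 8 ('G'): step: R->2, L=5; G->plug->C->R->G->L->B->refl->C->L'->B->R'->D->plug->D
Char 9 ('H'): step: R->3, L=5; H->plug->B->R->F->L->E->refl->A->L'->H->R'->G->plug->C
Char 10 ('H'): step: R->4, L=5; H->plug->B->R->H->L->A->refl->E->L'->F->R'->E->plug->E
Char 11 ('F'): step: R->5, L=5; F->plug->F->R->C->L->F->refl->D->L'->A->R'->C->plug->G

G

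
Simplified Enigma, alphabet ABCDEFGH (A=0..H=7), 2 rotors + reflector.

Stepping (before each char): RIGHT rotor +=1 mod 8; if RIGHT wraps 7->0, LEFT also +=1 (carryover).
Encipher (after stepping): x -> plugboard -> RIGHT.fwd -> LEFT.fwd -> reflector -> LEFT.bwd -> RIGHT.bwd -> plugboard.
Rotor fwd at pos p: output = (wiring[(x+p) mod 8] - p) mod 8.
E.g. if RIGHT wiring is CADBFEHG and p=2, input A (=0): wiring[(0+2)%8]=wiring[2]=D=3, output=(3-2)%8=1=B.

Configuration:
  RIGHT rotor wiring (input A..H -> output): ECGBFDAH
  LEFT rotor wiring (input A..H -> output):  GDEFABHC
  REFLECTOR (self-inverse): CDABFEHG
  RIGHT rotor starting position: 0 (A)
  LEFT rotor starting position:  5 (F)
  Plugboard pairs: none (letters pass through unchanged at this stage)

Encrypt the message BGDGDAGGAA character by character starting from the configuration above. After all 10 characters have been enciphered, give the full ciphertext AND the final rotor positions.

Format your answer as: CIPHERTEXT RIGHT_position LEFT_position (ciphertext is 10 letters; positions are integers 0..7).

Char 1 ('B'): step: R->1, L=5; B->plug->B->R->F->L->H->refl->G->L'->E->R'->D->plug->D
Char 2 ('G'): step: R->2, L=5; G->plug->G->R->C->L->F->refl->E->L'->A->R'->H->plug->H
Char 3 ('D'): step: R->3, L=5; D->plug->D->R->F->L->H->refl->G->L'->E->R'->E->plug->E
Char 4 ('G'): step: R->4, L=5; G->plug->G->R->C->L->F->refl->E->L'->A->R'->E->plug->E
Char 5 ('D'): step: R->5, L=5; D->plug->D->R->H->L->D->refl->B->L'->D->R'->B->plug->B
Char 6 ('A'): step: R->6, L=5; A->plug->A->R->C->L->F->refl->E->L'->A->R'->E->plug->E
Char 7 ('G'): step: R->7, L=5; G->plug->G->R->E->L->G->refl->H->L'->F->R'->B->plug->B
Char 8 ('G'): step: R->0, L->6 (L advanced); G->plug->G->R->A->L->B->refl->D->L'->H->R'->H->plug->H
Char 9 ('A'): step: R->1, L=6; A->plug->A->R->B->L->E->refl->F->L'->D->R'->H->plug->H
Char 10 ('A'): step: R->2, L=6; A->plug->A->R->E->L->G->refl->H->L'->F->R'->F->plug->F
Final: ciphertext=DHEEBEBHHF, RIGHT=2, LEFT=6

Answer: DHEEBEBHHF 2 6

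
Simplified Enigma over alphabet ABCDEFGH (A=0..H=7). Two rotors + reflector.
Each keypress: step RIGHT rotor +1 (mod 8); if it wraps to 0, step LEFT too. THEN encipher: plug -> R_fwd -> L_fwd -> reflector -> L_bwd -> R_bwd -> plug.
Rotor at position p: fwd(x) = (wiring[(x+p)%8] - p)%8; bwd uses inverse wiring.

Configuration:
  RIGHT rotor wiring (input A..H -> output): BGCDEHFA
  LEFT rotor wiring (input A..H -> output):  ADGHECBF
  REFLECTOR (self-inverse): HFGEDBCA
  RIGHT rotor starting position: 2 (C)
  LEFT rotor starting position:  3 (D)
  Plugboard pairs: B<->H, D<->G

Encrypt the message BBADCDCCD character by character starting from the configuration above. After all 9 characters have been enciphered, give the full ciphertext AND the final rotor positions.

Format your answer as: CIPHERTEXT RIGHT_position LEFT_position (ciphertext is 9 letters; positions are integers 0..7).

Char 1 ('B'): step: R->3, L=3; B->plug->H->R->H->L->D->refl->E->L'->A->R'->A->plug->A
Char 2 ('B'): step: R->4, L=3; B->plug->H->R->H->L->D->refl->E->L'->A->R'->A->plug->A
Char 3 ('A'): step: R->5, L=3; A->plug->A->R->C->L->H->refl->A->L'->G->R'->G->plug->D
Char 4 ('D'): step: R->6, L=3; D->plug->G->R->G->L->A->refl->H->L'->C->R'->B->plug->H
Char 5 ('C'): step: R->7, L=3; C->plug->C->R->H->L->D->refl->E->L'->A->R'->G->plug->D
Char 6 ('D'): step: R->0, L->4 (L advanced); D->plug->G->R->F->L->H->refl->A->L'->A->R'->H->plug->B
Char 7 ('C'): step: R->1, L=4; C->plug->C->R->C->L->F->refl->B->L'->D->R'->D->plug->G
Char 8 ('C'): step: R->2, L=4; C->plug->C->R->C->L->F->refl->B->L'->D->R'->E->plug->E
Char 9 ('D'): step: R->3, L=4; D->plug->G->R->D->L->B->refl->F->L'->C->R'->D->plug->G
Final: ciphertext=AADHDBGEG, RIGHT=3, LEFT=4

Answer: AADHDBGEG 3 4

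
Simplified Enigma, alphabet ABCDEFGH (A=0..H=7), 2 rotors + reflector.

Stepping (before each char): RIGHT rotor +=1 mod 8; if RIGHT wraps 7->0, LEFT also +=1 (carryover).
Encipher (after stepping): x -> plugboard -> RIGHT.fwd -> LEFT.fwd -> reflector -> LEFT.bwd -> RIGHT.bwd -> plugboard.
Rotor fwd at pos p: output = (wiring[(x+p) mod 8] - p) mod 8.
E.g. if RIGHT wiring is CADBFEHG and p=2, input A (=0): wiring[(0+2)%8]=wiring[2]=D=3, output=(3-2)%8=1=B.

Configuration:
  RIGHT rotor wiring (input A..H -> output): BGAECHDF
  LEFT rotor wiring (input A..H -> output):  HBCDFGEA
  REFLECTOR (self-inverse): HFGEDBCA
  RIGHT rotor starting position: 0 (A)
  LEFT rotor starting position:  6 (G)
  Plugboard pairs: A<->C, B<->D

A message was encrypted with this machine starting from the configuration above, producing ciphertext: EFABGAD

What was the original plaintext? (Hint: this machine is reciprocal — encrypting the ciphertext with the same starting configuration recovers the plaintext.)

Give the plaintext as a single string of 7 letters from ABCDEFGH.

Char 1 ('E'): step: R->1, L=6; E->plug->E->R->G->L->H->refl->A->L'->H->R'->B->plug->D
Char 2 ('F'): step: R->2, L=6; F->plug->F->R->D->L->D->refl->E->L'->E->R'->H->plug->H
Char 3 ('A'): step: R->3, L=6; A->plug->C->R->E->L->E->refl->D->L'->D->R'->G->plug->G
Char 4 ('B'): step: R->4, L=6; B->plug->D->R->B->L->C->refl->G->L'->A->R'->H->plug->H
Char 5 ('G'): step: R->5, L=6; G->plug->G->R->H->L->A->refl->H->L'->G->R'->B->plug->D
Char 6 ('A'): step: R->6, L=6; A->plug->C->R->D->L->D->refl->E->L'->E->R'->G->plug->G
Char 7 ('D'): step: R->7, L=6; D->plug->B->R->C->L->B->refl->F->L'->F->R'->E->plug->E

Answer: DHGHDGE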